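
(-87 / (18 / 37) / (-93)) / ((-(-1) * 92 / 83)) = 89059 / 51336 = 1.73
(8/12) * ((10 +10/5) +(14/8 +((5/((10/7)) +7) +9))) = 133/6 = 22.17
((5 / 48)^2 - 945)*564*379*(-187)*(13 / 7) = 94282550698765 / 1344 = 70150707365.15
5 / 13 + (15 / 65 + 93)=1217 / 13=93.62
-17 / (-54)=17 / 54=0.31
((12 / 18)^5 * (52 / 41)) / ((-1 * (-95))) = 1664 / 946485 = 0.00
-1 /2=-0.50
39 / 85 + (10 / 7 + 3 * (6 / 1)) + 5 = 24.89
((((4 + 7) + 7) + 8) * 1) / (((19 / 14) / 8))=153.26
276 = 276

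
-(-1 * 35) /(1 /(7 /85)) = 49 /17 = 2.88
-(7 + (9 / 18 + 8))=-31 / 2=-15.50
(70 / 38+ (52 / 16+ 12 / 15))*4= 2239 / 95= 23.57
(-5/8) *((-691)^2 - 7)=-1193685/4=-298421.25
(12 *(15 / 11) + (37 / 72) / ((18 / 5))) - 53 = -520253 / 14256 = -36.49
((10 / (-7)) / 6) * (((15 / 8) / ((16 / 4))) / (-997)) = 25 / 223328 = 0.00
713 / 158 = 4.51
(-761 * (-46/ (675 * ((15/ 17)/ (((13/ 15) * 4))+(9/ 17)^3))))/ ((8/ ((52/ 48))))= 14532688391/ 833757300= 17.43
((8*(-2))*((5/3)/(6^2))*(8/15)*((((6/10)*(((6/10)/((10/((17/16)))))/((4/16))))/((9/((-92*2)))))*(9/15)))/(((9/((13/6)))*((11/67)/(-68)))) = -370530368/5011875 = -73.93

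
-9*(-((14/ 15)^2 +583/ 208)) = 171943/ 5200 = 33.07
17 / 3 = 5.67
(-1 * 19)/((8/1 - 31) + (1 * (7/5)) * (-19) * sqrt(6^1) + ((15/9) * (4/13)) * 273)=-18525/78697 - 12635 * sqrt(6)/236091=-0.37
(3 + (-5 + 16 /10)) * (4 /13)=-8 /65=-0.12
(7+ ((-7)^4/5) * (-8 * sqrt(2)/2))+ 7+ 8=22-9604 * sqrt(2)/5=-2694.42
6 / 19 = 0.32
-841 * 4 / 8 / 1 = -841 / 2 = -420.50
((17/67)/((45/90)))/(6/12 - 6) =-68/737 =-0.09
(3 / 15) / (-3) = -1 / 15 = -0.07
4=4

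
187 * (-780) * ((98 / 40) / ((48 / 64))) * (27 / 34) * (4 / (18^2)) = -4671.33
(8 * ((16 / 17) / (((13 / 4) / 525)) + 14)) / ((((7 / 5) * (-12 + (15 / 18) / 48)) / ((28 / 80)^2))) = -5283936 / 544765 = -9.70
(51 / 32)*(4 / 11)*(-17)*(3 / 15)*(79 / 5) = -68493 / 2200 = -31.13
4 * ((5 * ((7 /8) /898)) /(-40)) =-0.00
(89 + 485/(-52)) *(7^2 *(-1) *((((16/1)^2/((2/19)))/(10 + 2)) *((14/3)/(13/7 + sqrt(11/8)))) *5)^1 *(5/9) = -201599484800/21951 + 352799098400 *sqrt(22)/285363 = -3385228.12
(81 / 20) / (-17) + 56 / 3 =18797 / 1020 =18.43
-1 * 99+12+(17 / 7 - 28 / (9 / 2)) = -5720 / 63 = -90.79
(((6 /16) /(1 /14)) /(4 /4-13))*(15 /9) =-35 /48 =-0.73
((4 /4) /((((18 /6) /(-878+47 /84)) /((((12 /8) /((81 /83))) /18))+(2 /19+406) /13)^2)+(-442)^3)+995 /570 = -3646203582916637727397171573037 /42225433242439005800496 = -86350886.25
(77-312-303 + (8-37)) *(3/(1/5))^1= -8505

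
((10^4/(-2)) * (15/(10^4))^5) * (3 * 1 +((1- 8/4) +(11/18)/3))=-1071/12800000000000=-0.00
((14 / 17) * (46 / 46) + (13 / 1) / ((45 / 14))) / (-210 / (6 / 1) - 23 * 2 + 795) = 266 / 39015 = 0.01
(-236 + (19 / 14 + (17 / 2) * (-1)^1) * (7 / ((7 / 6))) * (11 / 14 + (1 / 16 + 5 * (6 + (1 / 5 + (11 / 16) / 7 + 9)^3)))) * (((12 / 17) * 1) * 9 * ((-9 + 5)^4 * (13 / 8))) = -150003540236043 / 326536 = -459378262.23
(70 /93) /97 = 70 /9021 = 0.01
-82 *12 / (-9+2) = 984 / 7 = 140.57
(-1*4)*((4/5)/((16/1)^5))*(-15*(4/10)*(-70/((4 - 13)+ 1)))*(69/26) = 1449/3407872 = 0.00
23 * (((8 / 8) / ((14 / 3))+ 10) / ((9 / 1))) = 3289 / 126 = 26.10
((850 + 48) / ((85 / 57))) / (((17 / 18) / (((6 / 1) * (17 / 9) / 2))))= 307116 / 85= 3613.13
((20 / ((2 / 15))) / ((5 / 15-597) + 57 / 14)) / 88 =-1575 / 547558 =-0.00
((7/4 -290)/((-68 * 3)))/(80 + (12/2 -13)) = 1153/59568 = 0.02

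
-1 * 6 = -6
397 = 397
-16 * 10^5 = -1600000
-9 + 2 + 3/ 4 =-6.25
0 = 0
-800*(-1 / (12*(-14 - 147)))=-200 / 483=-0.41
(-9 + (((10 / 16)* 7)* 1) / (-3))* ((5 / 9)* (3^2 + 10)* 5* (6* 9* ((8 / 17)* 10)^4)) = -1220864000000 / 83521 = -14617449.50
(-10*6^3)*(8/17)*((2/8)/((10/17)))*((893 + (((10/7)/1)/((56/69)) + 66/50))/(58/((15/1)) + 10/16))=-1034630496/12005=-86183.30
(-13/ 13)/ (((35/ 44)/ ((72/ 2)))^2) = -2509056/ 1225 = -2048.21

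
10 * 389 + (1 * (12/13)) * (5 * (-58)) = 47090/13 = 3622.31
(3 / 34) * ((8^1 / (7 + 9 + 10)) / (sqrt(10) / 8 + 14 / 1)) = 0.00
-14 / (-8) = 7 / 4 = 1.75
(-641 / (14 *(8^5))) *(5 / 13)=-3205 / 5963776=-0.00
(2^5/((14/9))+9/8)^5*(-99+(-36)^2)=452769850671103125/78675968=5754868509.16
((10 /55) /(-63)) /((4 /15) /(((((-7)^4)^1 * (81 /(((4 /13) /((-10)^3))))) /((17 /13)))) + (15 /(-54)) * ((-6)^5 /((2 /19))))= -978193125 /6955129193512313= -0.00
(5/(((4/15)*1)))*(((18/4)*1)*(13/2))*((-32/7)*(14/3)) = -11700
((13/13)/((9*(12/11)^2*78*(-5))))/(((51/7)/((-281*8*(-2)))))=-0.15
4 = 4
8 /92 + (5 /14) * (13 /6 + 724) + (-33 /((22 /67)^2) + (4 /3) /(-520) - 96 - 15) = -108879371 /690690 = -157.64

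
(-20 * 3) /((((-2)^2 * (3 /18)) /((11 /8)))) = -123.75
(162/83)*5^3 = 20250/83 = 243.98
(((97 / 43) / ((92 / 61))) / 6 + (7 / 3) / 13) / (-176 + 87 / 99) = -1455355 / 594404824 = -0.00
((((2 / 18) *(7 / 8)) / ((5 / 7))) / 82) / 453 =49 / 13372560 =0.00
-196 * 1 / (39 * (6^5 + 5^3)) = -196 / 308139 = -0.00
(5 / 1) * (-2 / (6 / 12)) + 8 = -12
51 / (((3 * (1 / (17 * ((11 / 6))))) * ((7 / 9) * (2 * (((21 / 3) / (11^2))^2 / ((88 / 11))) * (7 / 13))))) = 3630411642 / 2401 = 1512041.50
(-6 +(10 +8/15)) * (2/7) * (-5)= -136/21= -6.48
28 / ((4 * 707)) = 1 / 101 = 0.01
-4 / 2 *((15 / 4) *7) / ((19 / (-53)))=5565 / 38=146.45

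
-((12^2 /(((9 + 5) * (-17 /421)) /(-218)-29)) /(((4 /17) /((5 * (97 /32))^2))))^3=166834836949179177122310441272671875 /1464061756063431968948224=113953415051.13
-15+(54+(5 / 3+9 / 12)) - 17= 293 / 12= 24.42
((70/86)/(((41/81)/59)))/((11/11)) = 167265/1763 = 94.88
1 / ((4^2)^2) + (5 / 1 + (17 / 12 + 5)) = 8771 / 768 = 11.42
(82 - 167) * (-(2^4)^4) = 5570560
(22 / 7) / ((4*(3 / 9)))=33 / 14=2.36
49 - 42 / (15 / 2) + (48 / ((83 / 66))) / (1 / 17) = 287291 / 415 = 692.27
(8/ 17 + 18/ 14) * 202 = 42218/ 119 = 354.77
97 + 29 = 126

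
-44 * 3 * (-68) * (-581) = -5215056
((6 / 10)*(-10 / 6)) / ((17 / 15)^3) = -3375 / 4913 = -0.69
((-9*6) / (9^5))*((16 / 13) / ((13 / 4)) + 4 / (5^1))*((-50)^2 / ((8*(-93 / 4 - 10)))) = 166000 / 16385733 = 0.01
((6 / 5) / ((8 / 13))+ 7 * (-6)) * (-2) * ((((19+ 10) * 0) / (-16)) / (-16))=0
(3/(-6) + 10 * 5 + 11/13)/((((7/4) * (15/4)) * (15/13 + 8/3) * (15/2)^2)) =5984/167625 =0.04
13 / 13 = 1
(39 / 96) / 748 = 13 / 23936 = 0.00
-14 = -14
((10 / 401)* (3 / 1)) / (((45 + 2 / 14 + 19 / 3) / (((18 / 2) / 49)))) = 810 / 3034367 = 0.00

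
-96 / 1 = -96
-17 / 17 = -1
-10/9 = -1.11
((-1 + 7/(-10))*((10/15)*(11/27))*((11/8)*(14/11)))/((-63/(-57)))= -0.73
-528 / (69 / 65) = -11440 / 23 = -497.39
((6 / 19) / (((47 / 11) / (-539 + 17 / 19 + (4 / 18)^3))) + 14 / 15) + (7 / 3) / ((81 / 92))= -248657174 / 6871635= -36.19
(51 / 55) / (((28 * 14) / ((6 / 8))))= 0.00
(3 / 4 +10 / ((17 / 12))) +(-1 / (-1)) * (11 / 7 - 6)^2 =91367 / 3332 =27.42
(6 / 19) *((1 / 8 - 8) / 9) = -21 / 76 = -0.28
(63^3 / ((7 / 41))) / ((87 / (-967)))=-472076829 / 29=-16278511.34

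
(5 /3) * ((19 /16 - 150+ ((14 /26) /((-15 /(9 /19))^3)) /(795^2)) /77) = -1863654110134711 /578585937930000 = -3.22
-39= -39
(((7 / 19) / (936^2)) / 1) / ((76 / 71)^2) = 35287 / 96146279424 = 0.00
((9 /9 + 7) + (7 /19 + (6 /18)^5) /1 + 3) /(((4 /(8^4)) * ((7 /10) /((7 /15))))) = 107534336 /13851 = 7763.65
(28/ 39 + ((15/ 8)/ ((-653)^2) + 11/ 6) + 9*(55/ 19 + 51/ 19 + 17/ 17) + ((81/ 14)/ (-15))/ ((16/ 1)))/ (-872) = -21848070011477/ 308588031548160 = -0.07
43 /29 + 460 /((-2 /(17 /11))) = -112917 /319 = -353.97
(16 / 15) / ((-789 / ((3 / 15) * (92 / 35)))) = -1472 / 2071125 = -0.00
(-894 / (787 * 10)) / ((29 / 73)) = -32631 / 114115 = -0.29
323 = 323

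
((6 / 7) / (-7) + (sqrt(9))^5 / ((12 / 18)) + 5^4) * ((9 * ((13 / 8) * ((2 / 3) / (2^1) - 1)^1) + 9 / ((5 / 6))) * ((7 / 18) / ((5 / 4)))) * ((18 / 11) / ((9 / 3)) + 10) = 2811811 / 825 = 3408.26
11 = 11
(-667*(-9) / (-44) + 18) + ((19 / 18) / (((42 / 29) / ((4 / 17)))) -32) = -21242603 / 141372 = -150.26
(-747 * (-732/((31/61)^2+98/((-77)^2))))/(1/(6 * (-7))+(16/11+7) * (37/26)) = 82146591114588/495703073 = 165717.33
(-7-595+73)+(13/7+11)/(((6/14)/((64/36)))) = -1427/3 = -475.67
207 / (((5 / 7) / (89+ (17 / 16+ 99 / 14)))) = 2251953 / 80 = 28149.41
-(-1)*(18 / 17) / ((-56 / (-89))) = 801 / 476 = 1.68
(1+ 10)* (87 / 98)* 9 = 8613 / 98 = 87.89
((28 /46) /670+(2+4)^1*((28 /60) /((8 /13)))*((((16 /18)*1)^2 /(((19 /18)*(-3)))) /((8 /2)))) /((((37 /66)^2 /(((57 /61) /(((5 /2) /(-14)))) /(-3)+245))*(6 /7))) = -142561393981006 /550138502475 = -259.14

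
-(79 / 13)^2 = -36.93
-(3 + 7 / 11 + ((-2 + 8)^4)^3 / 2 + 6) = -11972302954 / 11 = -1088391177.64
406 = 406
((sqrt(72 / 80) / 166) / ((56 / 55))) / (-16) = -33*sqrt(10) / 297472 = -0.00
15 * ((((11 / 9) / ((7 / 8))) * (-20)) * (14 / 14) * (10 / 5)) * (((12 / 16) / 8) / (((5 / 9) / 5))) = -4950 / 7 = -707.14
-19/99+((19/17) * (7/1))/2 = 12521/3366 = 3.72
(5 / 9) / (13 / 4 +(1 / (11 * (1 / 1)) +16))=0.03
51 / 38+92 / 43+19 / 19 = 7323 / 1634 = 4.48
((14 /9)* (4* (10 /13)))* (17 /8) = 1190 /117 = 10.17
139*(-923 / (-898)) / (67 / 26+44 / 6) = 14.42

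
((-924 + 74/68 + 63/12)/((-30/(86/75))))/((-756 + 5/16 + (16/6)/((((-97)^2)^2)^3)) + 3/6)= -0.05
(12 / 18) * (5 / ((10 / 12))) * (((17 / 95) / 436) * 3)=51 / 10355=0.00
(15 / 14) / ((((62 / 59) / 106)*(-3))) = -15635 / 434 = -36.03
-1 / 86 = -0.01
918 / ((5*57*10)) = 153 / 475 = 0.32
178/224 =89/112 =0.79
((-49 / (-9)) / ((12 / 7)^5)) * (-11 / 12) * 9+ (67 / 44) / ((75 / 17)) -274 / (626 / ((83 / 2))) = -5359664059951 / 257018572800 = -20.85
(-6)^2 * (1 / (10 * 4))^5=9 / 25600000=0.00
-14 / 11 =-1.27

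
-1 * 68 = -68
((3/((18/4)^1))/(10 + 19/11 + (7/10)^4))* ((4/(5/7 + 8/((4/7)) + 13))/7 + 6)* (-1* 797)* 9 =-307195680000/127691867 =-2405.76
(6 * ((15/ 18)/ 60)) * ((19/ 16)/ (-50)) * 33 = -209/ 3200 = -0.07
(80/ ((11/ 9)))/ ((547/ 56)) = 40320/ 6017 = 6.70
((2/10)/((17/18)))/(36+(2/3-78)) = -0.01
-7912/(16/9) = -8901/2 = -4450.50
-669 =-669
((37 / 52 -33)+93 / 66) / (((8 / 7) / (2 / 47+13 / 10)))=-78017471 / 2150720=-36.28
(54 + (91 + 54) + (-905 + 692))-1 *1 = -15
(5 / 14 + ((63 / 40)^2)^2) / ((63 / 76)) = 2216743813 / 282240000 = 7.85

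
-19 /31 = -0.61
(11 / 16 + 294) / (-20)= -943 / 64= -14.73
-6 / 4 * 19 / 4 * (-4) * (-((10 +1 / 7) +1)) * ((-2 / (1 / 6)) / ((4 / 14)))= 13338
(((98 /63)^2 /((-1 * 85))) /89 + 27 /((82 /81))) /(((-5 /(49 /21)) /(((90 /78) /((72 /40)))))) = -721592837 /90444114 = -7.98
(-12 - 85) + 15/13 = -1246/13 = -95.85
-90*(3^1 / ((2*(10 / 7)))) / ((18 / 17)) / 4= -357 / 16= -22.31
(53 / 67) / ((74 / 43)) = 2279 / 4958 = 0.46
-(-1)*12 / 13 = 12 / 13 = 0.92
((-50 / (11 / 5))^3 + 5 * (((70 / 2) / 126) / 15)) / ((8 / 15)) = -4218716725 / 191664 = -22011.00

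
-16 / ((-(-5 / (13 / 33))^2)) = 2704 / 27225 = 0.10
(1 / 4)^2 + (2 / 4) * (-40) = -319 / 16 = -19.94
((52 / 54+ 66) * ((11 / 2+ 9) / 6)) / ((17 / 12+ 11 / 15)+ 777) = 262160 / 1262223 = 0.21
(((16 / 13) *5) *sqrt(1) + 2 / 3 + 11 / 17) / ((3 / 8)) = 39608 / 1989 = 19.91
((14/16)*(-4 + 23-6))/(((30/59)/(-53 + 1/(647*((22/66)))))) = -1185.55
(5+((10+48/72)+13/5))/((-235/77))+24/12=-14048/3525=-3.99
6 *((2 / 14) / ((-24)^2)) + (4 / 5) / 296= 521 / 124320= 0.00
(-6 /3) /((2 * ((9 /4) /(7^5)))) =-67228 /9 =-7469.78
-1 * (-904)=904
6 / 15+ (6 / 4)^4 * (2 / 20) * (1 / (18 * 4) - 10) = -5959 / 1280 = -4.66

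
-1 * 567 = -567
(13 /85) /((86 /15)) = 39 /1462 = 0.03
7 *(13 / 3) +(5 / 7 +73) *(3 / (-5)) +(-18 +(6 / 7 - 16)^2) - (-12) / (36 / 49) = 157102 / 735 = 213.74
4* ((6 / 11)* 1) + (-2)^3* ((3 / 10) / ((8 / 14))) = -111 / 55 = -2.02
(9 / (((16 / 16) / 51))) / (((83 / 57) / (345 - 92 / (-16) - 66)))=29799657 / 332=89758.00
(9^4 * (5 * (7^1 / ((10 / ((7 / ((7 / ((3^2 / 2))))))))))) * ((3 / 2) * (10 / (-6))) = -2066715 / 8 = -258339.38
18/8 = 9/4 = 2.25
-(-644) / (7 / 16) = 1472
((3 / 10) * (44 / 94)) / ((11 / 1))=3 / 235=0.01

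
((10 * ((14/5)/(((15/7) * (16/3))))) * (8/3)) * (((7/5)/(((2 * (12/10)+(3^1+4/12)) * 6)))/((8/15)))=343/688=0.50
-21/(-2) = 21/2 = 10.50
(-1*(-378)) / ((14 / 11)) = 297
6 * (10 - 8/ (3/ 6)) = -36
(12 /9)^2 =16 /9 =1.78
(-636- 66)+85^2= 6523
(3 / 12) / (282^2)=1 / 318096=0.00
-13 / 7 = -1.86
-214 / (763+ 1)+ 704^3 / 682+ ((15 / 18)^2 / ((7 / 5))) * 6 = 63613640066 / 124341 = 511606.31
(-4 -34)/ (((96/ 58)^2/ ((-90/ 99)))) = 79895/ 6336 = 12.61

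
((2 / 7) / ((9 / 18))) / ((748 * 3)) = 1 / 3927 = 0.00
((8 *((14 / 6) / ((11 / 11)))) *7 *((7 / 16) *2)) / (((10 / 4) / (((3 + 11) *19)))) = 182476 / 15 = 12165.07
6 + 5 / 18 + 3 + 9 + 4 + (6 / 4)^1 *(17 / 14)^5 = 254003563 / 9680832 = 26.24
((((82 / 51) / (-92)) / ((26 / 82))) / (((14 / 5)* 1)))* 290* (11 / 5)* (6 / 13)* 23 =-2681195 / 20111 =-133.32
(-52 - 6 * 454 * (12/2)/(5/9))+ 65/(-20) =-29474.45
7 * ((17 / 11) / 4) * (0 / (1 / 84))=0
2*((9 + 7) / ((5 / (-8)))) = -256 / 5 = -51.20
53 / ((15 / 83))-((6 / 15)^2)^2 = 293.24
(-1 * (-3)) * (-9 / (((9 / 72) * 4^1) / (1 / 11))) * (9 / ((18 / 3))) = -81 / 11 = -7.36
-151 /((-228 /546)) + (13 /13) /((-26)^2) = 4644477 /12844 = 361.61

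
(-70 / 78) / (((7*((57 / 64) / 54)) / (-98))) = 188160 / 247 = 761.78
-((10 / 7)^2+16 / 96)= -649 / 294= -2.21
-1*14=-14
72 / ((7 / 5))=360 / 7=51.43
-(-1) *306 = 306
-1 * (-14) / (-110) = -7 / 55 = -0.13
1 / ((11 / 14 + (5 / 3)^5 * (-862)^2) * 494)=0.00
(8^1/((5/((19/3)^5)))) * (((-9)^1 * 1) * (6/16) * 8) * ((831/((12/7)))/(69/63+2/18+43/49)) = -470513284178/4595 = -102396797.43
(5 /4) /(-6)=-5 /24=-0.21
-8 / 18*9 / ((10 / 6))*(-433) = 5196 / 5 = 1039.20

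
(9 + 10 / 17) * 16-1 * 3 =2557 / 17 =150.41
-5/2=-2.50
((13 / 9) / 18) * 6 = 13 / 27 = 0.48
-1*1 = -1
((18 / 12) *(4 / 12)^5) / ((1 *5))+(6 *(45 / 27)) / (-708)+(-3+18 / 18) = -48098 / 23895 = -2.01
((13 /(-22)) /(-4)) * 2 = 13 /44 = 0.30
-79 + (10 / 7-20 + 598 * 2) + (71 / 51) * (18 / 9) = 1101.21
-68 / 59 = -1.15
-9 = -9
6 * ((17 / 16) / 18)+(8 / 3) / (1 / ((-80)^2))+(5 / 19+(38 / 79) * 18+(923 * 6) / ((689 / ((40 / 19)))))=65269852385 / 3818544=17092.86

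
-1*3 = -3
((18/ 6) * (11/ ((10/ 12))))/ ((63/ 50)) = 220/ 7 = 31.43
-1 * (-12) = 12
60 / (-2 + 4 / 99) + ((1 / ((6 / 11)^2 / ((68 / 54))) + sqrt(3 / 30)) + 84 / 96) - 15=-7639087 / 188568 + sqrt(10) / 10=-40.19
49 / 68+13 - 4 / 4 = 865 / 68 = 12.72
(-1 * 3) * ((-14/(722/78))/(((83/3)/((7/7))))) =4914/29963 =0.16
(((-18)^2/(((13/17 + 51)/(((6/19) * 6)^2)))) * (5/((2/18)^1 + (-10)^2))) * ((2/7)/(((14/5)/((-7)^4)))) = 57868020/210463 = 274.96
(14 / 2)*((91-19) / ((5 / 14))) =7056 / 5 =1411.20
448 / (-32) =-14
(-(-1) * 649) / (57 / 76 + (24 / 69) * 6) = 59708 / 261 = 228.77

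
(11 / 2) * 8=44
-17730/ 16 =-8865/ 8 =-1108.12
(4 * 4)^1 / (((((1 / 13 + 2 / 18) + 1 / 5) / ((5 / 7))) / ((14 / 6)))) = 15600 / 227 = 68.72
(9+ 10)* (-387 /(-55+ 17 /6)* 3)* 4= 529416 /313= 1691.42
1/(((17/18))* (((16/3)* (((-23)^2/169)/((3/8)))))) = 13689/575552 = 0.02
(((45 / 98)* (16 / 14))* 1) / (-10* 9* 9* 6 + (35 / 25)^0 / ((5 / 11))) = -900 / 8331127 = -0.00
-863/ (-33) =26.15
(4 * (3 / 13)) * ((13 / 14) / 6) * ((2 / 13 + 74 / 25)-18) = -2.13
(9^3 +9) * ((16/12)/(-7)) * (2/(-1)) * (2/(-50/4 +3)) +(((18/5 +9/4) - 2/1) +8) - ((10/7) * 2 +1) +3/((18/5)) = -401887/7980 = -50.36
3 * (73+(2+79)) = 462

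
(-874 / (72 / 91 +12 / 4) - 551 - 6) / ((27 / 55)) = -129943 / 81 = -1604.23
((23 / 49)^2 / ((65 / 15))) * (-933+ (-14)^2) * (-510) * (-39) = -1789517070 / 2401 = -745321.56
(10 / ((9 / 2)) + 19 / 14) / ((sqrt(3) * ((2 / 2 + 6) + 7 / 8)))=1804 * sqrt(3) / 11907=0.26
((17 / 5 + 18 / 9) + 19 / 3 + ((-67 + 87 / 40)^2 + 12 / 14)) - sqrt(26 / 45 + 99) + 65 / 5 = 142056469 / 33600 - sqrt(22405) / 15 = 4217.89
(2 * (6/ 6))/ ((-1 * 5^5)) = -2/ 3125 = -0.00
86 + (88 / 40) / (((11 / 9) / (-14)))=304 / 5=60.80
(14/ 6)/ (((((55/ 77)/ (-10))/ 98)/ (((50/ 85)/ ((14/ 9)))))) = -20580/ 17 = -1210.59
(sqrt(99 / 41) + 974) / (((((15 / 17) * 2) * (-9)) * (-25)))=17 * sqrt(451) / 92250 + 8279 / 3375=2.46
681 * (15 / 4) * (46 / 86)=234945 / 172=1365.96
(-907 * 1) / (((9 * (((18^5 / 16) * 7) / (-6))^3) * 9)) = 0.00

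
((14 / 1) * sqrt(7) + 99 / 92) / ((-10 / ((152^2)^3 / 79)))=-86329568002048 * sqrt(7) / 395- 152618343432192 / 9085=-595043412339.96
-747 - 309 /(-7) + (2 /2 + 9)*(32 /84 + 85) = 3170 /21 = 150.95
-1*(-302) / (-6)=-151 / 3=-50.33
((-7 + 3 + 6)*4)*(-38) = -304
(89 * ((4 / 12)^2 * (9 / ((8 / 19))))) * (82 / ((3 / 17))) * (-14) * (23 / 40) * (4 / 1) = -189758947 / 60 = -3162649.12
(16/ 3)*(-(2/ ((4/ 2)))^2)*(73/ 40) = -146/ 15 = -9.73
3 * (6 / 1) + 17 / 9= 179 / 9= 19.89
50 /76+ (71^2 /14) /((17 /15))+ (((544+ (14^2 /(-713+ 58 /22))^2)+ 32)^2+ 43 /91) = 2275067939181916906436831 /6848848500776456993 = 332182.55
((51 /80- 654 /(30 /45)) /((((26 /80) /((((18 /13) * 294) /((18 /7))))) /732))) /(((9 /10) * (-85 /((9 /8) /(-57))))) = -378685377 /4199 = -90184.66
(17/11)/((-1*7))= -0.22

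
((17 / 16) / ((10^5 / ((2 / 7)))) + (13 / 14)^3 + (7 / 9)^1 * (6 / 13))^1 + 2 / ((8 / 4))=23111532487 / 10701600000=2.16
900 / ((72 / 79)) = 1975 / 2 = 987.50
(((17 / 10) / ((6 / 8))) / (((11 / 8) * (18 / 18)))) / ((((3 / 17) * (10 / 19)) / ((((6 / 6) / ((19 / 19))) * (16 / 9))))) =702848 / 22275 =31.55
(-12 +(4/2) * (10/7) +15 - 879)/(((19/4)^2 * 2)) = -48896/2527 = -19.35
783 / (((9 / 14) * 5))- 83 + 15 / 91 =73148 / 455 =160.76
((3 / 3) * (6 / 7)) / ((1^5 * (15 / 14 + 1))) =12 / 29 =0.41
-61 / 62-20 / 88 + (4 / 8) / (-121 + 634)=-423397 / 349866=-1.21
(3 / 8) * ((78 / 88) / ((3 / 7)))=273 / 352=0.78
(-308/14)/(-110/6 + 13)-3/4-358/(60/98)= -581.36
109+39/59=6470/59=109.66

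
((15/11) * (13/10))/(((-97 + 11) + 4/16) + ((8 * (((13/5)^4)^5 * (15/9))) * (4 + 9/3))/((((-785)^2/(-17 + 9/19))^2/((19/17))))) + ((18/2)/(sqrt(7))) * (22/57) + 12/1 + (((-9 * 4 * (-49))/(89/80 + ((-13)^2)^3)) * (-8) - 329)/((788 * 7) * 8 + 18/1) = 66 * sqrt(7)/133 + 180948848244673920630622483085630757809843/15120010163656770347862403667941753120466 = 13.28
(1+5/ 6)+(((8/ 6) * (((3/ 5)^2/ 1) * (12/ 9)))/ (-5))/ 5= 6779/ 3750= 1.81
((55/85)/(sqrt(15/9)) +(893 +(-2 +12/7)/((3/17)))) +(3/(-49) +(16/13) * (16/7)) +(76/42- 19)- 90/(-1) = 11 * sqrt(15)/85 +1847827/1911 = 967.44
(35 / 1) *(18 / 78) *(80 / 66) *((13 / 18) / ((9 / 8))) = 5600 / 891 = 6.29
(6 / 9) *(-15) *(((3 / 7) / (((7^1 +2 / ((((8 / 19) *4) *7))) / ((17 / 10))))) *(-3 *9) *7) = 154224 / 803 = 192.06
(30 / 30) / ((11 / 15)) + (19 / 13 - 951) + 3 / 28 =-948.07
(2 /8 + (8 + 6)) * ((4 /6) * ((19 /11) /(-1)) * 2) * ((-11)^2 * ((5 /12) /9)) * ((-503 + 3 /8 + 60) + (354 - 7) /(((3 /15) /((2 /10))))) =1687675 /96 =17579.95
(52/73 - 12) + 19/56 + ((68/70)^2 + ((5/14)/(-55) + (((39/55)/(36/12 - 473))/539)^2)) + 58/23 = -4882364455746654307/651897502241755000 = -7.49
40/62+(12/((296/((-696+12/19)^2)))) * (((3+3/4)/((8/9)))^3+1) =2529574490596331/1696018432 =1491478.18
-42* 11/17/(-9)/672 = 11/2448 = 0.00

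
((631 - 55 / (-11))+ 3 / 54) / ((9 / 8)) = 45796 / 81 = 565.38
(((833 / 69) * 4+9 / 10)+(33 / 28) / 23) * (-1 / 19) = -475669 / 183540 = -2.59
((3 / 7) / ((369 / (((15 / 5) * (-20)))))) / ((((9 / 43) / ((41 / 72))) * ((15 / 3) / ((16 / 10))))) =-172 / 2835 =-0.06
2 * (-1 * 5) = -10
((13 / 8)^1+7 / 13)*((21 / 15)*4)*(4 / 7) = 90 / 13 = 6.92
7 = 7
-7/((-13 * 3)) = 7/39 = 0.18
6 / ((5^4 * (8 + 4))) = 1 / 1250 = 0.00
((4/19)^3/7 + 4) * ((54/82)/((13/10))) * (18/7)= 933683760/179136503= 5.21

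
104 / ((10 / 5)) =52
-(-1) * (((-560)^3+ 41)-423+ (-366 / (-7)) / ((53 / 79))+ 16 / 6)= -195460943456 / 1113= -175616301.40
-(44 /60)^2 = -121 /225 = -0.54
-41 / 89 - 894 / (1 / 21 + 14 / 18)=-2507395 / 2314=-1083.58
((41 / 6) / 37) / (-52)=-41 / 11544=-0.00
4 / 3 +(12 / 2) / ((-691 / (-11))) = 2962 / 2073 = 1.43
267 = 267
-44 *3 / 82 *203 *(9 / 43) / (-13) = 120582 / 22919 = 5.26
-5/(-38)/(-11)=-5/418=-0.01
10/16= 5/8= 0.62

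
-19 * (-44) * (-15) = -12540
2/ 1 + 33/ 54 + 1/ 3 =53/ 18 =2.94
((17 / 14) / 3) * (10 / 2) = 85 / 42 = 2.02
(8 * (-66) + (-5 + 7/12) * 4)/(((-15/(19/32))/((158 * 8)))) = 2457137/90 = 27301.52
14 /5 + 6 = 44 /5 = 8.80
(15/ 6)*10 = 25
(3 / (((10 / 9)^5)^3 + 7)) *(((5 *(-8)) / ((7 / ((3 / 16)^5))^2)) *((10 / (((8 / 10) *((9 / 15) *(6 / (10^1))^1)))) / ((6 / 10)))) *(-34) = 0.00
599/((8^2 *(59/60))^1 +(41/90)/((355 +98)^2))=11062817190/1162303817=9.52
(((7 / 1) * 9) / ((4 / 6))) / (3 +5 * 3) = 21 / 4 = 5.25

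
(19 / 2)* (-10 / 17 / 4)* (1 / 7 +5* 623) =-4352.04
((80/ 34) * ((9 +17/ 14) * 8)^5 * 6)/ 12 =1224644791152640/ 285719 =4286186046.96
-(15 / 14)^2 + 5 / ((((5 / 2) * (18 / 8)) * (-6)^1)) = -6859 / 5292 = -1.30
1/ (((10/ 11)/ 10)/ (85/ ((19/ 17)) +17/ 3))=51238/ 57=898.91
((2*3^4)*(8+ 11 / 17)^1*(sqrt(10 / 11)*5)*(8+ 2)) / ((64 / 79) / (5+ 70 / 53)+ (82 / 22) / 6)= 3858597000*sqrt(110) / 454121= 89115.69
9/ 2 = 4.50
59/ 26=2.27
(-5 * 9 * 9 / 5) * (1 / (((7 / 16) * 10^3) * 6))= -27 / 875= -0.03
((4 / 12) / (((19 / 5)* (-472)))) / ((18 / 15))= -25 / 161424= -0.00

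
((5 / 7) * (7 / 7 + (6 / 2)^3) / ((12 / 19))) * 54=1710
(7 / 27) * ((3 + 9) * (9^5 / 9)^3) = 878669669052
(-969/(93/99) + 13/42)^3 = -2420304516099425591/2207155608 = -1096571762.92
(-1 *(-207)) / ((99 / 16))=368 / 11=33.45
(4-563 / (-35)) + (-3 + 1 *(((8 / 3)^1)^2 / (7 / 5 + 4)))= 18.40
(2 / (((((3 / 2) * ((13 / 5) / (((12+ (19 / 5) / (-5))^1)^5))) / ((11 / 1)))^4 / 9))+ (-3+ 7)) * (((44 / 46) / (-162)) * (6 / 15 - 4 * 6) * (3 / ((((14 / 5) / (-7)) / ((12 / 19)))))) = -603112325795395366365807183438277845734566292712158005808 / 774294938310049474239349365234375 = -778918078828887068805022.50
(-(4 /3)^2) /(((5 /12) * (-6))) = 32 /45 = 0.71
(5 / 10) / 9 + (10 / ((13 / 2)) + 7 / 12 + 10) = 5699 / 468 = 12.18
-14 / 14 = -1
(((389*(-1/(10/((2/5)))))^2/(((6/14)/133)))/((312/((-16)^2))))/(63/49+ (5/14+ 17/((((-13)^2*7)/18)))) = 820484252224/25306875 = 32421.40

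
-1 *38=-38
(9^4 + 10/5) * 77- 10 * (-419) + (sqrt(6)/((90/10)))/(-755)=509541- sqrt(6)/6795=509541.00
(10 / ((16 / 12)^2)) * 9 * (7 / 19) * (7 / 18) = 2205 / 304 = 7.25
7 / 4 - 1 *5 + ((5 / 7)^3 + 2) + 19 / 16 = 1657 / 5488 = 0.30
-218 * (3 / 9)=-218 / 3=-72.67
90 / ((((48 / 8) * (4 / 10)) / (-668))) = -25050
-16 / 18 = -8 / 9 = -0.89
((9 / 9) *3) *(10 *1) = 30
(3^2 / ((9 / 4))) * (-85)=-340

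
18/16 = 9/8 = 1.12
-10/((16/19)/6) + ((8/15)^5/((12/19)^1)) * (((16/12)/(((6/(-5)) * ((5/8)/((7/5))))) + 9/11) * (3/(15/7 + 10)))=-9109554575713/127802812500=-71.28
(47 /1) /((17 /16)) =752 /17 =44.24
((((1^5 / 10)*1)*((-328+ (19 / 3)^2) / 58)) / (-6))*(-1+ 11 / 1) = 2591 / 3132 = 0.83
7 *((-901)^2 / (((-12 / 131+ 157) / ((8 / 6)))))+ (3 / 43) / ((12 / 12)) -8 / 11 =1408426332349 / 29167545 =48287.45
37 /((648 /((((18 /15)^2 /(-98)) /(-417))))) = 37 /18389700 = 0.00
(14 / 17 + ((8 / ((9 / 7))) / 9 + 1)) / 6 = 3463 / 8262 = 0.42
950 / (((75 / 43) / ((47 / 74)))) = 38399 / 111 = 345.94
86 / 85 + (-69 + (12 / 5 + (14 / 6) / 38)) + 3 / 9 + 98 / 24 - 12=-283375 / 3876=-73.11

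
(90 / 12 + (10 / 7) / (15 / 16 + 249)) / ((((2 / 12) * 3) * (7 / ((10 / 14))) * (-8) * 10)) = -420215 / 21946512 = -0.02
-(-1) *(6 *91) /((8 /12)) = 819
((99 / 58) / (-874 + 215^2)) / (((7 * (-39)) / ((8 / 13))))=-44 / 518618919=-0.00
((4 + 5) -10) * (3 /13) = -3 /13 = -0.23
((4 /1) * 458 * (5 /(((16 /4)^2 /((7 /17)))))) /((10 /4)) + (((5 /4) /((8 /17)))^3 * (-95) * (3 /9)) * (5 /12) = -3068083631 /20054016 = -152.99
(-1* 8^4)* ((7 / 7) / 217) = -4096 / 217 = -18.88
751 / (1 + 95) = 751 / 96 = 7.82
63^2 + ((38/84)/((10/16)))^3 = 4595052601/1157625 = 3969.38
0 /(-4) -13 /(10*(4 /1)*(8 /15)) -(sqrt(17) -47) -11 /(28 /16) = 17967 /448 -sqrt(17) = 35.98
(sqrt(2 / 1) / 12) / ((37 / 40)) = 0.13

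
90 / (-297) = -0.30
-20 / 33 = -0.61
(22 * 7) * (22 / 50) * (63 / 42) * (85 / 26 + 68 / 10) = 3326169 / 3250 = 1023.44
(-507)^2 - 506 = 256543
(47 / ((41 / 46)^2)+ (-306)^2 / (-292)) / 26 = -32090533 / 3190538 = -10.06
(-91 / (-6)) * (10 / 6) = 455 / 18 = 25.28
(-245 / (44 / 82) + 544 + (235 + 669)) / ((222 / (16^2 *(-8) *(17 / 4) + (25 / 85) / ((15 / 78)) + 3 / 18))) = -38862.81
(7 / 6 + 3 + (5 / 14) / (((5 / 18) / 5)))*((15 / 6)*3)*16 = 8900 / 7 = 1271.43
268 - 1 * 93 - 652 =-477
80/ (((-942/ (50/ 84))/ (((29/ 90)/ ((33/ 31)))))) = -44950/ 2937627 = -0.02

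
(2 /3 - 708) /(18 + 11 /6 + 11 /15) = -21220 /617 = -34.39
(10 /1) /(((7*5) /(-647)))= -1294 /7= -184.86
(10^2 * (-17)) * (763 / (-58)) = 648550 / 29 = 22363.79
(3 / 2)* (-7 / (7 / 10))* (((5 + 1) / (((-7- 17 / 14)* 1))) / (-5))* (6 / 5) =-1512 / 575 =-2.63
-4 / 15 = -0.27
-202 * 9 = -1818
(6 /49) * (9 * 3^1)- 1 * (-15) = 897 /49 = 18.31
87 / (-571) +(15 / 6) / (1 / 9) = 25521 / 1142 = 22.35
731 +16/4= 735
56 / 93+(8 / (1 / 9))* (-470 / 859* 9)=-28275976 / 79887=-353.95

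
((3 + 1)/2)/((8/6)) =3/2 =1.50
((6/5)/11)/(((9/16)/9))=96/55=1.75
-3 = -3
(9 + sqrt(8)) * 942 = 11142.38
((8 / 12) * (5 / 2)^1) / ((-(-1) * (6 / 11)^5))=805255 / 23328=34.52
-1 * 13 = -13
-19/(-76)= 1/4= 0.25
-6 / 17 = -0.35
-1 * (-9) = 9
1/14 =0.07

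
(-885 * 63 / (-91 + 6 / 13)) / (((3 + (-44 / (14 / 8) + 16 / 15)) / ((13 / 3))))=-329790825 / 2604701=-126.61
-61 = -61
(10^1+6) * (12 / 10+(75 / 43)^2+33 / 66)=701464 / 9245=75.87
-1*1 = -1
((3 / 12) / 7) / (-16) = -1 / 448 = -0.00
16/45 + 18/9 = 106/45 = 2.36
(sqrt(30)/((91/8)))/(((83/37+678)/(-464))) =-137344 * sqrt(30)/2290379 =-0.33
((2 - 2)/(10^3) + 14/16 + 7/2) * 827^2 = 23937515/8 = 2992189.38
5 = 5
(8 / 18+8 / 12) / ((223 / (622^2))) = 3868840 / 2007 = 1927.67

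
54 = 54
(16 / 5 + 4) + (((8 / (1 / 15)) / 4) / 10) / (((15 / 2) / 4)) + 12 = 104 / 5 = 20.80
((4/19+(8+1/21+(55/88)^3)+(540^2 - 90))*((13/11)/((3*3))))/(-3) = -774198513335/60673536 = -12760.07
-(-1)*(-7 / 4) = -7 / 4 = -1.75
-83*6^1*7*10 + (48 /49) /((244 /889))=-14883696 /427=-34856.43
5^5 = 3125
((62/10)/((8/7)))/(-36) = -217/1440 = -0.15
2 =2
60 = 60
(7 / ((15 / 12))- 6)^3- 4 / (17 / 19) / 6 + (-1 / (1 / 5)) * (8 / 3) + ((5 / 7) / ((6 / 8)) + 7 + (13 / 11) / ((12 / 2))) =-5883707 / 981750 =-5.99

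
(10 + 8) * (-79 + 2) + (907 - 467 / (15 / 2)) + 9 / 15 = -1622 / 3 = -540.67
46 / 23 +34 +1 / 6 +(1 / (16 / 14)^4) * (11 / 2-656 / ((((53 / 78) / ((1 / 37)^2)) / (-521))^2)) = -10510333593288599 / 129380800487424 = -81.24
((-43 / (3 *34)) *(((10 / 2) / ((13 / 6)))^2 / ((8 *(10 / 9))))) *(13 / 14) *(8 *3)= -17415 / 3094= -5.63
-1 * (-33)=33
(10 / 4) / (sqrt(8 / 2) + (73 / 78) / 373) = 1.25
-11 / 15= -0.73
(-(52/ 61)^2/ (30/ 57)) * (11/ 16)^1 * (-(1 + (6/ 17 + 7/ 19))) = 516802/ 316285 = 1.63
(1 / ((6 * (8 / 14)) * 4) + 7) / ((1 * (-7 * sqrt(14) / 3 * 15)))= -0.05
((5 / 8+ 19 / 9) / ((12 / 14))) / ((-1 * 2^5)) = -1379 / 13824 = -0.10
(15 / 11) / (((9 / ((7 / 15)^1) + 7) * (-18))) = -35 / 12144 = -0.00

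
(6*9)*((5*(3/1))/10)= 81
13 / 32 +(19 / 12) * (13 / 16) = 325 / 192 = 1.69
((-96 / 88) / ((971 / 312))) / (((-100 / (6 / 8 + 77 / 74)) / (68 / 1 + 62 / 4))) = 1035567 / 1975985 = 0.52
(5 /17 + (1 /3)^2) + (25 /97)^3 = 58976351 /139638969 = 0.42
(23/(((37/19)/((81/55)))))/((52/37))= 35397/2860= 12.38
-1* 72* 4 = -288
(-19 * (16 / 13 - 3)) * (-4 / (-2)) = 874 / 13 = 67.23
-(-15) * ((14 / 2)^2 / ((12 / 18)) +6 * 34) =8325 / 2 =4162.50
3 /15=1 /5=0.20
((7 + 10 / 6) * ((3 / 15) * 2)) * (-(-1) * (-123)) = -426.40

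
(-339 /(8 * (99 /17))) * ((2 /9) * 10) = -9605 /594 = -16.17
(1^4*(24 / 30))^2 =16 / 25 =0.64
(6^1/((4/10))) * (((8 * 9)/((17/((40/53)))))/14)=21600/6307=3.42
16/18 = 8/9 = 0.89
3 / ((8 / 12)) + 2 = 13 / 2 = 6.50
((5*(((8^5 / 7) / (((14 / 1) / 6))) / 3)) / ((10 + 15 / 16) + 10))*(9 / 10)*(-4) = -9437184 / 16415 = -574.91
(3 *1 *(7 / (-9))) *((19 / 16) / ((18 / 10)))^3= -6001625 / 8957952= -0.67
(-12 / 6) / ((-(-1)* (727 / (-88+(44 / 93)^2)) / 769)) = 185.69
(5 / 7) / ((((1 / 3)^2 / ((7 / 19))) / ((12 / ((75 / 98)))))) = 3528 / 95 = 37.14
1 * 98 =98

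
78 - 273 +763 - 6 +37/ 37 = 563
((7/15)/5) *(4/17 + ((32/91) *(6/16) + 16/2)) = 12944/16575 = 0.78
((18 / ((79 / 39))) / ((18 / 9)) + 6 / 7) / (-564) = -977 / 103964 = -0.01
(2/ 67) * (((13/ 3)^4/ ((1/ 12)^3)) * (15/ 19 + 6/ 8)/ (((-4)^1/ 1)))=-8911032/ 1273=-7000.03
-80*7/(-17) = 560/17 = 32.94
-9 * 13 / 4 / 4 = -117 / 16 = -7.31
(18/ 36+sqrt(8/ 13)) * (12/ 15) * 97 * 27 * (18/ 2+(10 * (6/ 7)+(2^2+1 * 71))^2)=1794884508/ 245+7179538032 * sqrt(26)/ 3185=18820126.57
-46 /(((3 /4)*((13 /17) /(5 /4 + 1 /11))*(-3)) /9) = 322.64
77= 77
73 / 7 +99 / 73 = 6022 / 511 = 11.78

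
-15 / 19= -0.79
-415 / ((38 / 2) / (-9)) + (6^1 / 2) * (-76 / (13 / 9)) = 9567 / 247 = 38.73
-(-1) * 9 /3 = 3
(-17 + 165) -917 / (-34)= 5949 / 34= 174.97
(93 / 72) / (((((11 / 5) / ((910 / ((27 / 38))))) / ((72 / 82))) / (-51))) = -45559150 / 1353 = -33672.69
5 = 5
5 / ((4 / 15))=75 / 4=18.75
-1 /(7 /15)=-15 /7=-2.14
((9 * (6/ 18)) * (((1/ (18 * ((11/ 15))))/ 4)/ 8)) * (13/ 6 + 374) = 11285/ 4224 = 2.67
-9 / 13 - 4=-61 / 13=-4.69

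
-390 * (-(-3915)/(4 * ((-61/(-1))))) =-763425/122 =-6257.58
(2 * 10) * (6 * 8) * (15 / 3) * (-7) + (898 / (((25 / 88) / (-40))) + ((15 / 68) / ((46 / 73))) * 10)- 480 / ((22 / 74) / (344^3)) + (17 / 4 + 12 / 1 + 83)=-2826806643926679 / 43010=-65724404648.38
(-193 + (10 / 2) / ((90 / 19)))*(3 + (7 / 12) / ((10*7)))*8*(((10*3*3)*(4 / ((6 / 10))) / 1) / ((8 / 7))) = -43653925 / 18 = -2425218.06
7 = 7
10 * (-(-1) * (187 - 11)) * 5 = 8800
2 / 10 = 1 / 5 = 0.20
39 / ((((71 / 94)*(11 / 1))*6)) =611 / 781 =0.78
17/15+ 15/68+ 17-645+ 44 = -594299/1020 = -582.65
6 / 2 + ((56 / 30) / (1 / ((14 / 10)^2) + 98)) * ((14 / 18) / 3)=5874409 / 1954935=3.00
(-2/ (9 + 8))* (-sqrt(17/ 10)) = sqrt(170)/ 85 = 0.15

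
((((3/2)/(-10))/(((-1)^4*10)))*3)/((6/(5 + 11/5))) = -27/500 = -0.05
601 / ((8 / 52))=7813 / 2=3906.50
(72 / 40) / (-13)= -9 / 65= -0.14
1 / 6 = 0.17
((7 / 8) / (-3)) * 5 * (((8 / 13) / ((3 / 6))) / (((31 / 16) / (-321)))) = 119840 / 403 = 297.37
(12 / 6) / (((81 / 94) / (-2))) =-376 / 81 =-4.64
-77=-77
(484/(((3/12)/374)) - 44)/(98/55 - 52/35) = 46457950/19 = 2445155.26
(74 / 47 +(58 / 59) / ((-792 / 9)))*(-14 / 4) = -1335187 / 244024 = -5.47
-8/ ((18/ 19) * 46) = -38/ 207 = -0.18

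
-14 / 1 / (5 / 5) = -14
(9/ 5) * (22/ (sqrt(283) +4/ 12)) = -297/ 6365 +891 * sqrt(283)/ 6365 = 2.31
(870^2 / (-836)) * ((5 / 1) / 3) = -315375 / 209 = -1508.97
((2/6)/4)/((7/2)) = 1/42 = 0.02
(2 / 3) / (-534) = -1 / 801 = -0.00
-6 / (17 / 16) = -96 / 17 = -5.65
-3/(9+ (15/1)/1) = -1/8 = -0.12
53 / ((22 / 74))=1961 / 11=178.27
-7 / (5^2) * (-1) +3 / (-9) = -4 / 75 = -0.05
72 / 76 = 18 / 19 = 0.95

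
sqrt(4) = 2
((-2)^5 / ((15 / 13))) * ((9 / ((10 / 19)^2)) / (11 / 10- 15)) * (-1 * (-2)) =450528 / 3475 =129.65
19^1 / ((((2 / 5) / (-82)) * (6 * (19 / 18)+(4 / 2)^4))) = -11685 / 67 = -174.40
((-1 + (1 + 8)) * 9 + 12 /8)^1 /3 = 49 /2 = 24.50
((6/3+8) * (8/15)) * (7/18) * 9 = 56/3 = 18.67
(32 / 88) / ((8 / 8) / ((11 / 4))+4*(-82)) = -1 / 901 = -0.00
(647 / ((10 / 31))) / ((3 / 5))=20057 / 6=3342.83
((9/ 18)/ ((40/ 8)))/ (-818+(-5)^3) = -1/ 9430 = -0.00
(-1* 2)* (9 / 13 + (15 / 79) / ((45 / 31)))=-5072 / 3081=-1.65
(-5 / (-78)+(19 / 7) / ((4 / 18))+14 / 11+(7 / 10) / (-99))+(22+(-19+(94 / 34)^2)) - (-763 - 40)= 21536665757 / 26036010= 827.19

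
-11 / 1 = -11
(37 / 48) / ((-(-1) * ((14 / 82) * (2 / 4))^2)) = 62197 / 588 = 105.78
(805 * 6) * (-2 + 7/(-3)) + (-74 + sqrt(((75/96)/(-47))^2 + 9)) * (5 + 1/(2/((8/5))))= -106796/5 + 29 * sqrt(20358769)/7520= -21341.80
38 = 38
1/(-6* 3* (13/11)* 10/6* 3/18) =-11/65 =-0.17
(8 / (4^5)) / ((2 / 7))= 7 / 256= 0.03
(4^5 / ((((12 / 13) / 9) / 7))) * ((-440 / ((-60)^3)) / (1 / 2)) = 64064 / 225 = 284.73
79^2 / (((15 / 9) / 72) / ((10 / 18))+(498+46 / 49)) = 7339416 / 586801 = 12.51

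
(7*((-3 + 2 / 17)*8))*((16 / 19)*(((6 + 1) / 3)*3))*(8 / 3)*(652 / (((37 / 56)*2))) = -44884639744 / 35853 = -1251907.50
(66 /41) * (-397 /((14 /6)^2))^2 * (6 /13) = 3950.41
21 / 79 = 0.27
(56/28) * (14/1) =28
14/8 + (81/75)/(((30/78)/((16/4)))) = 6491/500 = 12.98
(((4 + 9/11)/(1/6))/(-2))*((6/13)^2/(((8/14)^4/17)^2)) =-2384085336759/30457856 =-78274.89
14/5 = 2.80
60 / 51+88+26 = 1958 / 17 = 115.18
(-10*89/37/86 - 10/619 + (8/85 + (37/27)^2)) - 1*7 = -324885785807/61024928985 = -5.32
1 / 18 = 0.06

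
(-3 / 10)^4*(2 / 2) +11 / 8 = 13831 / 10000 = 1.38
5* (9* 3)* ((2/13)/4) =135/26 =5.19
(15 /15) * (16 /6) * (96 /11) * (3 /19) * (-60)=-46080 /209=-220.48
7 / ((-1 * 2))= -7 / 2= -3.50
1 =1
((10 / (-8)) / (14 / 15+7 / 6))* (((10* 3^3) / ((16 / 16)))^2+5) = -260375 / 6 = -43395.83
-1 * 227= -227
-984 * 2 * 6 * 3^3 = -318816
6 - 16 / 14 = 4.86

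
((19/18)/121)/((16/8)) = 19/4356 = 0.00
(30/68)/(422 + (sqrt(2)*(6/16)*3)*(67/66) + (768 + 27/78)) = 23367732960/63048783648151- 22419540*sqrt(2)/63048783648151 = 0.00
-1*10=-10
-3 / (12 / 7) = -7 / 4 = -1.75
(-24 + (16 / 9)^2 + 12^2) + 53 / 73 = 732541 / 5913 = 123.89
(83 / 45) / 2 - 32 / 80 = 47 / 90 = 0.52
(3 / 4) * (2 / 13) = 3 / 26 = 0.12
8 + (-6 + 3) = 5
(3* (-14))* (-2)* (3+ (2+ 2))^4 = 201684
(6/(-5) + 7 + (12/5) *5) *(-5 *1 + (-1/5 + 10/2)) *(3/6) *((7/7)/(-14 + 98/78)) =3471/24850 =0.14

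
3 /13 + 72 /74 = 1.20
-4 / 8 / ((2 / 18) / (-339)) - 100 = 2851 / 2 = 1425.50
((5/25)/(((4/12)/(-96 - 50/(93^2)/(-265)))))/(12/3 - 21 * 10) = 22003051/78691485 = 0.28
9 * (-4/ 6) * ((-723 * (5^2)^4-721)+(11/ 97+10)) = 164369944986/ 97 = 1694535515.32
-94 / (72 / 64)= -752 / 9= -83.56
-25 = -25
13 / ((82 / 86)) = 559 / 41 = 13.63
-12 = -12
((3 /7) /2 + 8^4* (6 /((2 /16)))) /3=917505 /14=65536.07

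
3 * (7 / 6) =7 / 2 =3.50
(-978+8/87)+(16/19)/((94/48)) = -75941246/77691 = -977.48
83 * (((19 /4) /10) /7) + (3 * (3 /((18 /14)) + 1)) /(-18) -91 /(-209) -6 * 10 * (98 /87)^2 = -31280093863 /442937880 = -70.62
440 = 440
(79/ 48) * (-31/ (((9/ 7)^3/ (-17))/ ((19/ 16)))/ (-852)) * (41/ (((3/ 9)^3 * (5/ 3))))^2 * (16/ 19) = -24004880039/ 113600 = -211310.56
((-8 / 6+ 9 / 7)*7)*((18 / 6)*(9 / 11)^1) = -9 / 11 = -0.82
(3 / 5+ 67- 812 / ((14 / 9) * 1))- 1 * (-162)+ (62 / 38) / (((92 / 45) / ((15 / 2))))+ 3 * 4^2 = -4167487 / 17480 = -238.41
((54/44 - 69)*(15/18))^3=-15345434125/85184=-180144.56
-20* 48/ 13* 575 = -552000/ 13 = -42461.54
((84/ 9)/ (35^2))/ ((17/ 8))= 32/ 8925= 0.00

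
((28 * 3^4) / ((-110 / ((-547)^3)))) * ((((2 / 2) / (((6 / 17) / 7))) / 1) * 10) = 7362083523186 / 11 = 669280320289.64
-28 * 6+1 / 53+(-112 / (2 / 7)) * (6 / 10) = -106843 / 265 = -403.18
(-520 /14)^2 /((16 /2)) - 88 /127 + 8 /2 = 1093730 /6223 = 175.76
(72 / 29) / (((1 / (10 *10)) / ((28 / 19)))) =201600 / 551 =365.88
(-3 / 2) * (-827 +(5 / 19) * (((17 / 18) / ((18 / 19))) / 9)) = 1240.46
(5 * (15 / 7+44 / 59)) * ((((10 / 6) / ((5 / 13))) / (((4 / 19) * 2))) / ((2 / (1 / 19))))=77545 / 19824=3.91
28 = 28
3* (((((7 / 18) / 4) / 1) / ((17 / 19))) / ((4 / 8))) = 133 / 204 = 0.65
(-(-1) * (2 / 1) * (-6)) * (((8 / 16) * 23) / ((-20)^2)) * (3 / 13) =-207 / 2600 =-0.08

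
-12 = -12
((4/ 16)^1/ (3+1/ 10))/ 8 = 5/ 496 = 0.01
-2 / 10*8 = -8 / 5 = -1.60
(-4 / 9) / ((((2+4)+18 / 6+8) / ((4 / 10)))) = -8 / 765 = -0.01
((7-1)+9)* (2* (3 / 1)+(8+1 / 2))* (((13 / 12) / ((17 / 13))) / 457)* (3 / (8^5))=73515 / 2036596736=0.00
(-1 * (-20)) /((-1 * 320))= -1 /16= -0.06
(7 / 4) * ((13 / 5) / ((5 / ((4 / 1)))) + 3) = 889 / 100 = 8.89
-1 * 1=-1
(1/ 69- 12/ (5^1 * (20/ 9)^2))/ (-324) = 16267/ 11178000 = 0.00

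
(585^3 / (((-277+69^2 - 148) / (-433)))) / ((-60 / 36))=52012382175 / 4336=11995475.59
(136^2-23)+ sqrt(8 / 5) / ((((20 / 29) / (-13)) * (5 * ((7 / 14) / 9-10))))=3393 * sqrt(10) / 22375+ 18473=18473.48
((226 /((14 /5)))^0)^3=1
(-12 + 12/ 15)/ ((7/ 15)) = -24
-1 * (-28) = 28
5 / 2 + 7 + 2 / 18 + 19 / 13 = 2591 / 234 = 11.07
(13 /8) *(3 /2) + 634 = 10183 /16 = 636.44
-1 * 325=-325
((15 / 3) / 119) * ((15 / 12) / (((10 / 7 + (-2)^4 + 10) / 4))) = 25 / 3264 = 0.01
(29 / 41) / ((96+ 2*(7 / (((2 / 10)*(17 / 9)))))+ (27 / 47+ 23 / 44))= 1019524 / 193371949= 0.01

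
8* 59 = 472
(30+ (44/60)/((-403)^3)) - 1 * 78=-47124595451/981762405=-48.00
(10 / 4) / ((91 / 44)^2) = 4840 / 8281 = 0.58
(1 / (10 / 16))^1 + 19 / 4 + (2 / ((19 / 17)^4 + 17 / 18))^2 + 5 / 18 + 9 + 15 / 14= 17.34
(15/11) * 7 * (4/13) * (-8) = -3360/143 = -23.50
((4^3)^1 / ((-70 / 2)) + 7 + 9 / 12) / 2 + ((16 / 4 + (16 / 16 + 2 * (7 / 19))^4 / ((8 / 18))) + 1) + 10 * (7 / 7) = 1402514539 / 36489880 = 38.44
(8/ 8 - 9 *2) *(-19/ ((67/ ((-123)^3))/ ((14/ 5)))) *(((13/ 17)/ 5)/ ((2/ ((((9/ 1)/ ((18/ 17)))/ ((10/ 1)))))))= -1632730.26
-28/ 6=-14/ 3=-4.67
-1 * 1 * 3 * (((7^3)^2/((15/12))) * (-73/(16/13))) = 334946703/20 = 16747335.15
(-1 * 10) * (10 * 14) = -1400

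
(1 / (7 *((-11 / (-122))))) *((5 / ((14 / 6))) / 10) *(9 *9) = 14823 / 539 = 27.50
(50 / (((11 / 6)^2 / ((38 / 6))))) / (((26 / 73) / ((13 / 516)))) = 6.66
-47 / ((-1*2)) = 23.50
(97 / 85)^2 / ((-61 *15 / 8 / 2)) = -150544 / 6610875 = -0.02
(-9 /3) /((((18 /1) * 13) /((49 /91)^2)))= -49 /13182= -0.00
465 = 465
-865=-865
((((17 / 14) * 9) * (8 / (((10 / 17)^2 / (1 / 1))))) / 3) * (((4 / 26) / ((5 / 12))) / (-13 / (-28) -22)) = -157216 / 108875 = -1.44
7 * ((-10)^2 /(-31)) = -22.58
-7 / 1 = -7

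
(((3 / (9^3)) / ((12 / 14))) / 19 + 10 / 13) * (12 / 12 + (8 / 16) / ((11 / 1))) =6373553 / 7922772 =0.80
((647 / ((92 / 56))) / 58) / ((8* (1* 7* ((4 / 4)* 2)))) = 647 / 10672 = 0.06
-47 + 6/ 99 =-1549/ 33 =-46.94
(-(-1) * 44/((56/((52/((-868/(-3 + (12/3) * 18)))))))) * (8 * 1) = -39468/1519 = -25.98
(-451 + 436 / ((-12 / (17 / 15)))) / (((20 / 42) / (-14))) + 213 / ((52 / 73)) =57599279 / 3900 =14769.05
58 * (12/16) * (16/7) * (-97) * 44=-2970528/7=-424361.14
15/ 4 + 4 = 31/ 4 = 7.75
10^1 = 10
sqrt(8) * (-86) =-172 * sqrt(2) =-243.24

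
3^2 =9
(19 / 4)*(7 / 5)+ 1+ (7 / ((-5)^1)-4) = 9 / 4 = 2.25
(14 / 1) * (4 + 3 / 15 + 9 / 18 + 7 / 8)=78.05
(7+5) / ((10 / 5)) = 6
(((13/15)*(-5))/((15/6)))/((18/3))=-13/45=-0.29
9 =9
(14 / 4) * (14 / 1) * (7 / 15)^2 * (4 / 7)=1372 / 225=6.10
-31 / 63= -0.49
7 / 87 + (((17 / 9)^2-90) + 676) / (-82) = -7.11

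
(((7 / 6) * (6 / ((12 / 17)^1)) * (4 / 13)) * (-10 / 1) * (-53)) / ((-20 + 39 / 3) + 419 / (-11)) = -346885 / 9672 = -35.86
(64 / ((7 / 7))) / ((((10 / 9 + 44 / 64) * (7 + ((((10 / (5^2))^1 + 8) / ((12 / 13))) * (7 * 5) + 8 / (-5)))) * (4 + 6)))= 9216 / 838901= 0.01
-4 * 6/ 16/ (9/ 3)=-1/ 2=-0.50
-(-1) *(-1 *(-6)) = 6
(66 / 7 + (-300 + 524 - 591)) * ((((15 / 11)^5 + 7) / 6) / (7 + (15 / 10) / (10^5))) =-472249019600000 / 4734909546213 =-99.74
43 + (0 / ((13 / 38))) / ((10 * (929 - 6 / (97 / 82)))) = 43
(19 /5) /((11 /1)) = 0.35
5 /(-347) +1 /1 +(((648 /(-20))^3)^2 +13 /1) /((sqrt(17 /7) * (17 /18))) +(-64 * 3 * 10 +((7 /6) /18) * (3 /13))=-311637835 /162396 +325358829682362 * sqrt(119) /4515625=785990232.02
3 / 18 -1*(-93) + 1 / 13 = 7273 / 78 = 93.24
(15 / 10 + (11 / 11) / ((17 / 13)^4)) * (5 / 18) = 1538425 / 3006756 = 0.51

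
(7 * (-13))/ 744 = -91/ 744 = -0.12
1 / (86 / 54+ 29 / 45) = 135 / 302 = 0.45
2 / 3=0.67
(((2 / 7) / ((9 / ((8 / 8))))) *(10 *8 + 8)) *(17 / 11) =272 / 63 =4.32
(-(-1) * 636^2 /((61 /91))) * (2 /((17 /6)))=441709632 /1037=425949.50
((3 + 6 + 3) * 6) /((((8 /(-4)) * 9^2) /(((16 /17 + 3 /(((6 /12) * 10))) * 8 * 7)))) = -29344 /765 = -38.36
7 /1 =7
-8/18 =-4/9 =-0.44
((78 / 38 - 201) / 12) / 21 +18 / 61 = -573 / 1159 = -0.49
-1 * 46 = -46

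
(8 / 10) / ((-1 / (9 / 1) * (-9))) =4 / 5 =0.80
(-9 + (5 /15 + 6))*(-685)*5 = 27400 /3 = 9133.33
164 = 164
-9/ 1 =-9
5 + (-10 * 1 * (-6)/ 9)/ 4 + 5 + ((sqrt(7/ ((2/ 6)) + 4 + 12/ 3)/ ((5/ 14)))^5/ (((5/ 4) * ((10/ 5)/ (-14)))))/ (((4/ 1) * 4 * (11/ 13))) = 35/ 3- 10290052136 * sqrt(29)/ 171875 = -322394.89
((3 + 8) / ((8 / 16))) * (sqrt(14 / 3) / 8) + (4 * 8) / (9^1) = 32 / 9 + 11 * sqrt(42) / 12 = 9.50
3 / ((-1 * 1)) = -3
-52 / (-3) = 52 / 3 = 17.33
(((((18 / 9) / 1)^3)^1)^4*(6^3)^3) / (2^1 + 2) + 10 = 10319560714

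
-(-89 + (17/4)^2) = 70.94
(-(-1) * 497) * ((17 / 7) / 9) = 1207 / 9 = 134.11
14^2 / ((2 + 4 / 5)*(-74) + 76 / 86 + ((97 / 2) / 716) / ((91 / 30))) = -2745673840 / 2889877023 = -0.95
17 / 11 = 1.55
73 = 73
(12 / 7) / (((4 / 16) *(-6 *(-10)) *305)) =4 / 10675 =0.00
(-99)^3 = -970299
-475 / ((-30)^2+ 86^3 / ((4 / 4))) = -25 / 33524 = -0.00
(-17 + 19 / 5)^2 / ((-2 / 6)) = -13068 / 25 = -522.72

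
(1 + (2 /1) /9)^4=14641 /6561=2.23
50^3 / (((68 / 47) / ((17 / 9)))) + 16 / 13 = 19093894 / 117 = 163195.68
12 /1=12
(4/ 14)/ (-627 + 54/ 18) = -1/ 2184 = -0.00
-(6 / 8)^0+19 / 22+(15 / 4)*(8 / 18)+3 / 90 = 86 / 55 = 1.56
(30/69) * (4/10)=4/23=0.17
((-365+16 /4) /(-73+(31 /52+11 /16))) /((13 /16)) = 92416 /14917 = 6.20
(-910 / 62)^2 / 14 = 29575 / 1922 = 15.39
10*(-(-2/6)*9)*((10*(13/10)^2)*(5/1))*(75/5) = 38025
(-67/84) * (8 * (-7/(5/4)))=536/15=35.73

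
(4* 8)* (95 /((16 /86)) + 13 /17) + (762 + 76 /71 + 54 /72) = 82695389 /4828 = 17128.29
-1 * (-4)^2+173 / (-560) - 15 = -17533 / 560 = -31.31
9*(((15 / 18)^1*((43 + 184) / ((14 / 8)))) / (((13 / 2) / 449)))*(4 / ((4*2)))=33600.99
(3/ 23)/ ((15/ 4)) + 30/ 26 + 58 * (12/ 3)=348617/ 1495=233.19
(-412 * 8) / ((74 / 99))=-163152 / 37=-4409.51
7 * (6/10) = 4.20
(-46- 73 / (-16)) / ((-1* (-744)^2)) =221 / 2952192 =0.00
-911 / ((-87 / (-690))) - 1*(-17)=-209037 / 29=-7208.17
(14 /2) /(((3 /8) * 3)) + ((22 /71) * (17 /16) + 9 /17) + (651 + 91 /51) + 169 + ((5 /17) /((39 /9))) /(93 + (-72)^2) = 1647148886593 /1987233768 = 828.87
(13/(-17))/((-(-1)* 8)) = -13/136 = -0.10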